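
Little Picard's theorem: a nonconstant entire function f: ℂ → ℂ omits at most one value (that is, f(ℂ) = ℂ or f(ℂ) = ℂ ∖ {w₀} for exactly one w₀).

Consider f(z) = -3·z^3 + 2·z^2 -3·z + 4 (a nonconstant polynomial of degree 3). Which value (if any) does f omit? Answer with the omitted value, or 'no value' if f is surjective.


Little Picard bounds the complement of f(ℂ) to at most one point.
For every w ∈ ℂ, the equation p(z) − w = 0 is a nonconstant polynomial in z and hence has at least one root by the fundamental theorem of algebra. So p is surjective onto ℂ, omitting no value.

Omitted value: no value.


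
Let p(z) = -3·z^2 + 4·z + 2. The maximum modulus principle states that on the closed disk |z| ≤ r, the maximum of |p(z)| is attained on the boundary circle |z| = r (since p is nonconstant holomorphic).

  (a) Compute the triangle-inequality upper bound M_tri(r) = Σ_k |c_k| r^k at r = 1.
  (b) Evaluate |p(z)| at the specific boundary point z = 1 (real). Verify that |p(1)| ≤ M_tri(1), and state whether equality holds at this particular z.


Coefficients: c_0 = 2, c_1 = 4, c_2 = -3. Radius r = 1.
Part (a). Triangle bound: M_tri(r) = Σ_k |c_k| r^k
  = |2|·1^0 + |4|·1^1 + |-3|·1^2
  = 2 + 4 + 3 = 9.
This bounds M(r) := max_{|z|=r} |p(z)| from above; equality holds iff all terms c_k z^k can be made to align in phase at a single z on |z|=r.
Part (b). At z = 1 (real, on the circle |z| = r):
  p(1) = (2)·1^0 + (4)·1^1 + (-3)·1^2 = 3.
  |p(1)| = 3.
Check: |p(1)| = 3 ≤ 9 = M_tri(1). ✓ Equality does not hold at z = 1 (the coefficients have mixed signs, so the terms do not all align in phase there).

M_tri(1) = 9; |p(1)| = 3; equality at z=1: no.


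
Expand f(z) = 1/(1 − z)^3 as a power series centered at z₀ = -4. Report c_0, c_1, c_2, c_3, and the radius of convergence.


Let w = z − z₀, so z = z₀ + w.
Then 1 − z = 1 − (z₀ + w) = (1 − z₀) − w = 5 − w.
f(z) = 1/(5 − w)^3 = (1/(5)^3) · (1 − w/(5))^{−3}.
By the binomial series (1−u)^{−3} = Σ_{n≥0} C(n+2, 2) u^n for |u|<1, with u = w/(5):
  c_n = C(n+2, 2) / (5)^(n+3).
  c_0 = 1/(5)^3 = 1/125.
  c_1 = 3/(5)^4 = 3/625.
  c_2 = 6/(5)^5 = 6/3125.
  c_3 = 10/(5)^6 = 2/3125.
The series is valid for |w/d| < 1, i.e. |z − z₀| < |d|.
Radius of convergence: R = |1 − z₀| = |5| = 5 (distance from z₀ to the singularity z = 1).

c_0 = 1/125, c_1 = 3/625, c_2 = 6/3125, c_3 = 2/3125; R = 5.


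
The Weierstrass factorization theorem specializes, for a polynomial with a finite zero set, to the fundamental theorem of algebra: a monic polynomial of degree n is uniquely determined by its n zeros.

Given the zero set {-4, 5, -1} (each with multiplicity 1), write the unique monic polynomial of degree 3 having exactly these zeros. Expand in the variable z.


The polynomial is p(z) = ∏_{α ∈ S} (z − α), where S = {-4, 5, -1}.
Expanding the product yields: p(z) = z^3 -21·z -20.
The resulting polynomial has degree 3 and real coefficients as required.

p(z) = z^3 -21·z -20.


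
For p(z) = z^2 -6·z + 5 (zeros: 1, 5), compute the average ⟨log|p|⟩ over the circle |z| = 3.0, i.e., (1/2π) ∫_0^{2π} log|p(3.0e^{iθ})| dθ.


Zeros: 1, 5; r = 3.0.
Inside |z| < r: 1. Outside (|z| ≥ r): 5.
p(0) = 5, so log|p(0)| = log(5) = 1.6094.
Apply Jensen: I(r) = log|p(0)| + Σ_k log(r/|z_k|), summed over zeros inside |z| < r.
  log(r/|z_k|) for z_k = 1: log(3.0/1) = 1.0986
  Outside zeros (5) contribute nothing to the Jensen sum.
Sum over inside zeros: 1.0986.
I(r) = log|p(0)| + (inside sum) = 1.6094 + 1.0986 = 2.7081.
Note: since some zeros are outside |z| ≤ r, the simplified n·log(r) form does NOT apply — only the inside zeros contribute.

I(r) ≈ 2.7081.


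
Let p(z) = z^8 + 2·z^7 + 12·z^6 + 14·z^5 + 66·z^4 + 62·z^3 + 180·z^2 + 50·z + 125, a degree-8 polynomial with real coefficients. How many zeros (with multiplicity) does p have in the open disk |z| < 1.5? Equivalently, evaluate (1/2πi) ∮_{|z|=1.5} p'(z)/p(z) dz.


The zeros of p are: (1 + 2i), (1 - 2i), (0 + 1i), (0 - 1i), (-1 + 2i), (-1 - 2i), (-1 + 2i), (-1 - 2i).
Their magnitudes are: 2.236, 2.236, 1, 1, 2.236, 2.236, 2.236, 2.236.
Zeros with |z| < R = 1.5: (0 + 1i), (0 - 1i).
Count = 2.
By the argument principle, (1/2πi) ∮_{|z|=R} p'(z)/p(z) dz equals exactly this count.

Number of zeros inside |z| < 1.5: 2.


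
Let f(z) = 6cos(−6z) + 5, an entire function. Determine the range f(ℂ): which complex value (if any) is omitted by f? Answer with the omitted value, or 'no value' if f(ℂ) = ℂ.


Little Picard bounds the complement of f(ℂ) to at most one point.
cos is entire and surjective onto ℂ: for every w ∈ ℂ, cos(ζ) = w has a solution ζ ∈ ℂ (e.g., via the complex inverse arccos). With ζ = −6z this gives z = ζ/(-6). Then 6·cos(−6z) takes every value in 6·ℂ = ℂ, and adding 5 is a bijection of ℂ. So f is surjective and omits no value. (Note: only on the real line is cos bounded by [−1, 1].)

Omitted value: no value.


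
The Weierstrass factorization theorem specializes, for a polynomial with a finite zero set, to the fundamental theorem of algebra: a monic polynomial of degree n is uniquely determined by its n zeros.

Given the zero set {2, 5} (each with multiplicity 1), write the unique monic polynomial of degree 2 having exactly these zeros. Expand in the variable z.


The polynomial is p(z) = ∏_{α ∈ S} (z − α), where S = {2, 5}.
Expanding the product yields: p(z) = z^2 -7·z + 10.
The resulting polynomial has degree 2 and real coefficients as required.

p(z) = z^2 -7·z + 10.


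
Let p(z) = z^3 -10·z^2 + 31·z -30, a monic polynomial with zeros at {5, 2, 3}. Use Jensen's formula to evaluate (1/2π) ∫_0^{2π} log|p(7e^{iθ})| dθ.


Zeros: 2, 3, 5; r = 7.
Inside |z| < r: 2, 3, 5. Outside (|z| ≥ r): ∅.
p(0) = -30, so log|p(0)| = log(30) = 3.4012.
Apply Jensen: I(r) = log|p(0)| + Σ_k log(r/|z_k|), summed over zeros inside |z| < r.
  log(r/|z_k|) for z_k = 5: log(7/5) = 0.3365
  log(r/|z_k|) for z_k = 2: log(7/2) = 1.2528
  log(r/|z_k|) for z_k = 3: log(7/3) = 0.8473
Sum over inside zeros: 2.4365.
I(r) = log|p(0)| + (inside sum) = 3.4012 + 2.4365 = 5.8377.
Closed form (all zeros inside, monic): I(r) = n·log(r) = 3·log(7) = 5.8377. ✓

I(r) ≈ 5.8377.


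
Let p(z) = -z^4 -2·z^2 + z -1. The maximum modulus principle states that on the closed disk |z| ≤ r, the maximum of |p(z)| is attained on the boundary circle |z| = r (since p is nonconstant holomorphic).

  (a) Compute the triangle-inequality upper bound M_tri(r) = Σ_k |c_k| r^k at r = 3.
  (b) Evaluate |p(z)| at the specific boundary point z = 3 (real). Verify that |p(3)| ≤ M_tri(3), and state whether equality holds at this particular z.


Coefficients: c_0 = -1, c_1 = 1, c_2 = -2, c_3 = 0, c_4 = -1. Radius r = 3.
Part (a). Triangle bound: M_tri(r) = Σ_k |c_k| r^k
  = |-1|·3^0 + |1|·3^1 + |-2|·3^2 + |0|·3^3 + |-1|·3^4
  = 1 + 3 + 18 + 0 + 81 = 103.
This bounds M(r) := max_{|z|=r} |p(z)| from above; equality holds iff all terms c_k z^k can be made to align in phase at a single z on |z|=r.
Part (b). At z = 3 (real, on the circle |z| = r):
  p(3) = (-1)·3^0 + (1)·3^1 + (-2)·3^2 + (0)·3^3 + (-1)·3^4 = -97.
  |p(3)| = 97.
Check: |p(3)| = 97 ≤ 103 = M_tri(3). ✓ Equality does not hold at z = 3 (the coefficients have mixed signs, so the terms do not all align in phase there).

M_tri(3) = 103; |p(3)| = 97; equality at z=3: no.


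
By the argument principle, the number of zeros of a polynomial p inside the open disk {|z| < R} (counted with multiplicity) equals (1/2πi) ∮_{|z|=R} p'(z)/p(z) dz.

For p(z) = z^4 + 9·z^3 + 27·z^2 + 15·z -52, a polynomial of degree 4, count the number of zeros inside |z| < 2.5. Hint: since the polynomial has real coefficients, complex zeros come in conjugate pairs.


The zeros of p are: -4, 1, (-3 + 2i), (-3 - 2i).
Their magnitudes are: 4, 1, 3.606, 3.606.
Zeros with |z| < R = 2.5: 1.
Count = 1.
By the argument principle, (1/2πi) ∮_{|z|=R} p'(z)/p(z) dz equals exactly this count.

Number of zeros inside |z| < 2.5: 1.


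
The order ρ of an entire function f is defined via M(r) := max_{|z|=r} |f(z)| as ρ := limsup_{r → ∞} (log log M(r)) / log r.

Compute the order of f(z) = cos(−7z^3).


Write cos(w) = (e^{iw} ± e^{−iw})/(2 or 2i), so |cos(w)| ≤ e^{|w|}. With w = −7z^3, |w| ≤ 7r^3 + 0 on |z|=r, giving M(r) ≤ e^{7r^3 + 0} and ρ ≤ 3. For the lower bound, choose z on |z|=r with -7z^3 purely imaginary of modulus 7r^3; then |cos(−7z^3)| grows like e^{7r^3}/2, so ρ ≥ 3. Hence ρ = 3.
Therefore ρ = 3.

Order ρ = 3.


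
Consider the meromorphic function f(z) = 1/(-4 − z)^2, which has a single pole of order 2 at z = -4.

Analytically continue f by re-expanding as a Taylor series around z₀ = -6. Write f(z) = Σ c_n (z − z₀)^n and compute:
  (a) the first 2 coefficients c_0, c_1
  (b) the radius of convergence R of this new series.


Let w = z − z₀, so z = z₀ + w.
Then -4 − z = -4 − (z₀ + w) = (-4 − z₀) − w = 2 − w.
f(z) = 1/(2 − w)^2 = (1/(2)^2) · (1 − w/(2))^{−2}.
By the binomial series (1−u)^{−2} = Σ_{n≥0} C(n+1, 1) u^n for |u|<1, with u = w/(2):
  c_n = C(n+1, 1) / (2)^(n+2).
  c_0 = 1/(2)^2 = 1/4.
  c_1 = 2/(2)^3 = 1/4.
The series is valid for |w/d| < 1, i.e. |z − z₀| < |d|.
Radius of convergence: R = |-4 − z₀| = |2| = 2 (distance from z₀ to the singularity z = -4).

c_0 = 1/4, c_1 = 1/4; R = 2.


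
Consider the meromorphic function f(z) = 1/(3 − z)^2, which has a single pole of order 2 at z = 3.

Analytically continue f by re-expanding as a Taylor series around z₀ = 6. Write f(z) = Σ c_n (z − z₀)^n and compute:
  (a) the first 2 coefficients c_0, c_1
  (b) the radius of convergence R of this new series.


Let w = z − z₀, so z = z₀ + w.
Then 3 − z = 3 − (z₀ + w) = (3 − z₀) − w = -3 − w.
f(z) = 1/(-3 − w)^2 = (1/(-3)^2) · (1 − w/(-3))^{−2}.
By the binomial series (1−u)^{−2} = Σ_{n≥0} C(n+1, 1) u^n for |u|<1, with u = w/(-3):
  c_n = C(n+1, 1) / (-3)^(n+2).
  c_0 = 1/(-3)^2 = 1/9.
  c_1 = 2/(-3)^3 = -2/27.
The series is valid for |w/d| < 1, i.e. |z − z₀| < |d|.
Radius of convergence: R = |3 − z₀| = |-3| = 3 (distance from z₀ to the singularity z = 3).

c_0 = 1/9, c_1 = -2/27; R = 3.


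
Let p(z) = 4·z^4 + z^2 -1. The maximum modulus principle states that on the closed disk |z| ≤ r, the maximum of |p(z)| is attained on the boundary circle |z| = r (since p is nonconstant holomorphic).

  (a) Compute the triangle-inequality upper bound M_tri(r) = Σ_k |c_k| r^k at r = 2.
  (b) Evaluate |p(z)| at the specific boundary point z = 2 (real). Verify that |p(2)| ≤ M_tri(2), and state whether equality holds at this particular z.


Coefficients: c_0 = -1, c_1 = 0, c_2 = 1, c_3 = 0, c_4 = 4. Radius r = 2.
Part (a). Triangle bound: M_tri(r) = Σ_k |c_k| r^k
  = |-1|·2^0 + |0|·2^1 + |1|·2^2 + |0|·2^3 + |4|·2^4
  = 1 + 0 + 4 + 0 + 64 = 69.
This bounds M(r) := max_{|z|=r} |p(z)| from above; equality holds iff all terms c_k z^k can be made to align in phase at a single z on |z|=r.
Part (b). At z = 2 (real, on the circle |z| = r):
  p(2) = (-1)·2^0 + (0)·2^1 + (1)·2^2 + (0)·2^3 + (4)·2^4 = 67.
  |p(2)| = 67.
Check: |p(2)| = 67 ≤ 69 = M_tri(2). ✓ Equality does not hold at z = 2 (the coefficients have mixed signs, so the terms do not all align in phase there).

M_tri(2) = 69; |p(2)| = 67; equality at z=2: no.


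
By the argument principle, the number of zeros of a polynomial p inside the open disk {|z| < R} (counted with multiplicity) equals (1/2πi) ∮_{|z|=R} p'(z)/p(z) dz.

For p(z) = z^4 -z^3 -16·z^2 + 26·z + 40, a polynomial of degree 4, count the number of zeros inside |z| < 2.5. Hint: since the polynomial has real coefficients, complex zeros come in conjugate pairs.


The zeros of p are: (3 + 1i), (3 - 1i), -1, -4.
Their magnitudes are: 3.162, 3.162, 1, 4.
Zeros with |z| < R = 2.5: -1.
Count = 1.
By the argument principle, (1/2πi) ∮_{|z|=R} p'(z)/p(z) dz equals exactly this count.

Number of zeros inside |z| < 2.5: 1.


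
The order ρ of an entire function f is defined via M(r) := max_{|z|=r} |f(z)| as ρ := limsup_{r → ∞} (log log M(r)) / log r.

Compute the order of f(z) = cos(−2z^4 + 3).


Write cos(w) = (e^{iw} ± e^{−iw})/(2 or 2i), so |cos(w)| ≤ e^{|w|}. With w = −2z^4 + 3, |w| ≤ 2r^4 + 3 on |z|=r, giving M(r) ≤ e^{2r^4 + 3} and ρ ≤ 4. For the lower bound, choose z on |z|=r with -2z^4 purely imaginary of modulus 2r^4; then |cos(−2z^4 + 3)| grows like e^{2r^4}/2, so ρ ≥ 4. Hence ρ = 4.
Therefore ρ = 4.

Order ρ = 4.


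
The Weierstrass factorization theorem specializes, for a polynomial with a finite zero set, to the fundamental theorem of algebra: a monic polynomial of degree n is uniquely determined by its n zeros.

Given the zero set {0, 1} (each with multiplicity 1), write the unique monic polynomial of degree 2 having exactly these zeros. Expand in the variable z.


The polynomial is p(z) = ∏_{α ∈ S} (z − α), where S = {0, 1}.
Expanding the product yields: p(z) = z^2 -z.
The resulting polynomial has degree 2 and real coefficients as required.

p(z) = z^2 -z.


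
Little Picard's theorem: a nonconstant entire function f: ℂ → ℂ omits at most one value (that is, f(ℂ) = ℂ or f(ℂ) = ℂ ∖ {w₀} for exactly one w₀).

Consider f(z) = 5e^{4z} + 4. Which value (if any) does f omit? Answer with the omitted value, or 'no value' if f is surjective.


Little Picard bounds the complement of f(ℂ) to at most one point.
e^{4z} is never zero on ℂ, so 5·e^{4z} takes every value in ℂ ∖ {0}. Adding 4 shifts the range to ℂ ∖ {4}. Thus f omits exactly the value 4.

Omitted value: 4.


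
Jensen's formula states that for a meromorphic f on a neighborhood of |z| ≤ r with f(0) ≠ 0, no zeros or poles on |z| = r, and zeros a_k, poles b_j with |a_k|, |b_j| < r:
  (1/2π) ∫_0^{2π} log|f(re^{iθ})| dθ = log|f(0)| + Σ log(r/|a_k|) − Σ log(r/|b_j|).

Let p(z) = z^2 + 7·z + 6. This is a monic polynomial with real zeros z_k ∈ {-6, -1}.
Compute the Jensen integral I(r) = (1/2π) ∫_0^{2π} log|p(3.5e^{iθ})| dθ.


Zeros: -6, -1; r = 3.5.
Inside |z| < r: -1. Outside (|z| ≥ r): -6.
p(0) = 6, so log|p(0)| = log(6) = 1.7918.
Apply Jensen: I(r) = log|p(0)| + Σ_k log(r/|z_k|), summed over zeros inside |z| < r.
  log(r/|z_k|) for z_k = -1: log(3.5/1) = 1.2528
  Outside zeros (-6) contribute nothing to the Jensen sum.
Sum over inside zeros: 1.2528.
I(r) = log|p(0)| + (inside sum) = 1.7918 + 1.2528 = 3.0445.
Note: since some zeros are outside |z| ≤ r, the simplified n·log(r) form does NOT apply — only the inside zeros contribute.

I(r) ≈ 3.0445.


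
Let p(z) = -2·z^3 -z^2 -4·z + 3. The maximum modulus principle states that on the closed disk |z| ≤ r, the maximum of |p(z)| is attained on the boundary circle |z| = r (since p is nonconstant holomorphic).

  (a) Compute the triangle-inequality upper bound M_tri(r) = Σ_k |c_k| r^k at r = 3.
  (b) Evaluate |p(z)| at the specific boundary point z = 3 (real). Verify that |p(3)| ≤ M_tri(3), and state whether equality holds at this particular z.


Coefficients: c_0 = 3, c_1 = -4, c_2 = -1, c_3 = -2. Radius r = 3.
Part (a). Triangle bound: M_tri(r) = Σ_k |c_k| r^k
  = |3|·3^0 + |-4|·3^1 + |-1|·3^2 + |-2|·3^3
  = 3 + 12 + 9 + 54 = 78.
This bounds M(r) := max_{|z|=r} |p(z)| from above; equality holds iff all terms c_k z^k can be made to align in phase at a single z on |z|=r.
Part (b). At z = 3 (real, on the circle |z| = r):
  p(3) = (3)·3^0 + (-4)·3^1 + (-1)·3^2 + (-2)·3^3 = -72.
  |p(3)| = 72.
Check: |p(3)| = 72 ≤ 78 = M_tri(3). ✓ Equality does not hold at z = 3 (the coefficients have mixed signs, so the terms do not all align in phase there).

M_tri(3) = 78; |p(3)| = 72; equality at z=3: no.


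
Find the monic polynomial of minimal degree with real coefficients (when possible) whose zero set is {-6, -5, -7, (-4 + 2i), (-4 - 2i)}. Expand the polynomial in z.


The polynomial is p(z) = ∏_{α ∈ S} (z − α), where S = {-6, -5, -7, (-4 + 2i), (-4 - 2i)}.
Expanding the product yields: p(z) = z^5 + 26·z^4 + 271·z^3 + 1426·z^2 + 3820·z + 4200.
Note conjugate pairs combine to real quadratics: (z − (-4+2i))(z − (-4−2i)) = z² + 8z + 20.
The resulting polynomial has degree 5 and real coefficients as required.

p(z) = z^5 + 26·z^4 + 271·z^3 + 1426·z^2 + 3820·z + 4200.


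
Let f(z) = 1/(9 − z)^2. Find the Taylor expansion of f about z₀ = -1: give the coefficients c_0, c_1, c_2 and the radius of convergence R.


Let w = z − z₀, so z = z₀ + w.
Then 9 − z = 9 − (z₀ + w) = (9 − z₀) − w = 10 − w.
f(z) = 1/(10 − w)^2 = (1/(10)^2) · (1 − w/(10))^{−2}.
By the binomial series (1−u)^{−2} = Σ_{n≥0} C(n+1, 1) u^n for |u|<1, with u = w/(10):
  c_n = C(n+1, 1) / (10)^(n+2).
  c_0 = 1/(10)^2 = 1/100.
  c_1 = 2/(10)^3 = 1/500.
  c_2 = 3/(10)^4 = 3/10000.
The series is valid for |w/d| < 1, i.e. |z − z₀| < |d|.
Radius of convergence: R = |9 − z₀| = |10| = 10 (distance from z₀ to the singularity z = 9).

c_0 = 1/100, c_1 = 1/500, c_2 = 3/10000; R = 10.


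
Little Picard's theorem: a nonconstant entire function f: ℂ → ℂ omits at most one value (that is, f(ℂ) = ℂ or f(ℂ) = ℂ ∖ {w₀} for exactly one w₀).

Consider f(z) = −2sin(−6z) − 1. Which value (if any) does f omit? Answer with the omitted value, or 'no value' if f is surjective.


Little Picard bounds the complement of f(ℂ) to at most one point.
sin is entire and surjective onto ℂ: for every w ∈ ℂ, sin(ζ) = w has a solution ζ ∈ ℂ (e.g., via the complex inverse arcsin). With ζ = −6z this gives z = ζ/(-6). Then -2·sin(−6z) takes every value in -2·ℂ = ℂ, and adding -1 is a bijection of ℂ. So f is surjective and omits no value. (Note: only on the real line is sin bounded by [−1, 1].)

Omitted value: no value.


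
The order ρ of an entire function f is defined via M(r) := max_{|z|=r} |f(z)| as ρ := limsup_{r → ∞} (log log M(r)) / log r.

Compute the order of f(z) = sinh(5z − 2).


sinh(w) is a linear combination of e^{iw} and e^{−iw} (or e^w, e^{−w} in the hyperbolic case), so |sinh(w)| ≤ e^{|w|}. With w = 5z − 2, |w| ≤ 5|z| + 2 = 5r + 2 on |z| = r, giving M(r) ≤ e^{5r + 2}, so ρ ≤ 1. On a suitable ray (z = it for sin/cos; z = t for sinh/cosh, t real → ∞), |sinh(5z − 2)| grows like e^{5|t|}/2, so ρ ≥ 1. Hence ρ = 1.
Therefore ρ = 1.

Order ρ = 1.


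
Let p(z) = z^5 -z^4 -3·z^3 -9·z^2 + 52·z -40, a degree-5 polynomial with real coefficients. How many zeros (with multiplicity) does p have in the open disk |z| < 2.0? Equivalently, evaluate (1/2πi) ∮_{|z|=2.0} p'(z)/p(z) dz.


The zeros of p are: (2 + 1i), (2 - 1i), (-2 + 2i), (-2 - 2i), 1.
Their magnitudes are: 2.236, 2.236, 2.828, 2.828, 1.
Zeros with |z| < R = 2.0: 1.
Count = 1.
By the argument principle, (1/2πi) ∮_{|z|=R} p'(z)/p(z) dz equals exactly this count.

Number of zeros inside |z| < 2.0: 1.


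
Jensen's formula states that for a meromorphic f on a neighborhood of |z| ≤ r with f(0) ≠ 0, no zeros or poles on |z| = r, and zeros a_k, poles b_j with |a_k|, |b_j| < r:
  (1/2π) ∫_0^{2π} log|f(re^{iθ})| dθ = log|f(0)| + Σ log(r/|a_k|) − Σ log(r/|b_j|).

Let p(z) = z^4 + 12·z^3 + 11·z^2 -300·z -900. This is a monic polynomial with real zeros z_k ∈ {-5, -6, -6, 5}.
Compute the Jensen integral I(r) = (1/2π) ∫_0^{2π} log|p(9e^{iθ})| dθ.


Zeros: -6, -6, -5, 5; r = 9.
Inside |z| < r: -6, -6, -5, 5. Outside (|z| ≥ r): ∅.
p(0) = -900, so log|p(0)| = log(900) = 6.8024.
Apply Jensen: I(r) = log|p(0)| + Σ_k log(r/|z_k|), summed over zeros inside |z| < r.
  log(r/|z_k|) for z_k = -5: log(9/5) = 0.5878
  log(r/|z_k|) for z_k = -6: log(9/6) = 0.4055
  log(r/|z_k|) for z_k = -6: log(9/6) = 0.4055
  log(r/|z_k|) for z_k = 5: log(9/5) = 0.5878
Sum over inside zeros: 1.9865.
I(r) = log|p(0)| + (inside sum) = 6.8024 + 1.9865 = 8.7889.
Closed form (all zeros inside, monic): I(r) = n·log(r) = 4·log(9) = 8.7889. ✓

I(r) ≈ 8.7889.


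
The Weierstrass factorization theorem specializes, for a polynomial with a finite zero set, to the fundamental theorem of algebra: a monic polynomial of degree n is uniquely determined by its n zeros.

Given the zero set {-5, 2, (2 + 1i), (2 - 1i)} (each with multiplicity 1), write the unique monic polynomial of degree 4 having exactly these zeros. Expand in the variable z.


The polynomial is p(z) = ∏_{α ∈ S} (z − α), where S = {-5, 2, (2 + 1i), (2 - 1i)}.
Expanding the product yields: p(z) = z^4 -z^3 -17·z^2 + 55·z -50.
Note conjugate pairs combine to real quadratics: (z − (2+1i))(z − (2−1i)) = z² − 4z + 5.
The resulting polynomial has degree 4 and real coefficients as required.

p(z) = z^4 -z^3 -17·z^2 + 55·z -50.


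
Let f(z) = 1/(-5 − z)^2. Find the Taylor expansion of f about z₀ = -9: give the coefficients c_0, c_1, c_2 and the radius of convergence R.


Let w = z − z₀, so z = z₀ + w.
Then -5 − z = -5 − (z₀ + w) = (-5 − z₀) − w = 4 − w.
f(z) = 1/(4 − w)^2 = (1/(4)^2) · (1 − w/(4))^{−2}.
By the binomial series (1−u)^{−2} = Σ_{n≥0} C(n+1, 1) u^n for |u|<1, with u = w/(4):
  c_n = C(n+1, 1) / (4)^(n+2).
  c_0 = 1/(4)^2 = 1/16.
  c_1 = 2/(4)^3 = 1/32.
  c_2 = 3/(4)^4 = 3/256.
The series is valid for |w/d| < 1, i.e. |z − z₀| < |d|.
Radius of convergence: R = |-5 − z₀| = |4| = 4 (distance from z₀ to the singularity z = -5).

c_0 = 1/16, c_1 = 1/32, c_2 = 3/256; R = 4.


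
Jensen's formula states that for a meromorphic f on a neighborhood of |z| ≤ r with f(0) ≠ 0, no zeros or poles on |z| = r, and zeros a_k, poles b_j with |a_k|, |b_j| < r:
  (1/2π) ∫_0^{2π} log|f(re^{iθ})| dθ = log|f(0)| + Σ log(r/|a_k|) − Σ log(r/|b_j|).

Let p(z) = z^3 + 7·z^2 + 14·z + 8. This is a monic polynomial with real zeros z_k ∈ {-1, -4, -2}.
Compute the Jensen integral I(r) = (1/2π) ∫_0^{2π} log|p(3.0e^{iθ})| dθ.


Zeros: -4, -2, -1; r = 3.0.
Inside |z| < r: -2, -1. Outside (|z| ≥ r): -4.
p(0) = 8, so log|p(0)| = log(8) = 2.0794.
Apply Jensen: I(r) = log|p(0)| + Σ_k log(r/|z_k|), summed over zeros inside |z| < r.
  log(r/|z_k|) for z_k = -1: log(3.0/1) = 1.0986
  log(r/|z_k|) for z_k = -2: log(3.0/2) = 0.4055
  Outside zeros (-4) contribute nothing to the Jensen sum.
Sum over inside zeros: 1.5041.
I(r) = log|p(0)| + (inside sum) = 2.0794 + 1.5041 = 3.5835.
Note: since some zeros are outside |z| ≤ r, the simplified n·log(r) form does NOT apply — only the inside zeros contribute.

I(r) ≈ 3.5835.


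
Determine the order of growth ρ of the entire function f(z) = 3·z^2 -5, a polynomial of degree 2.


|f(z)| ≤ Σ|c_k|·r^k = O(r^2) as r → ∞. Polynomial growth is O(e^{r^ε}) for every ε > 0 (since r^2/e^{r^ε} → 0), so ρ ≤ ε for all ε > 0, i.e. ρ = 0. Every nonconstant polynomial has order 0.
Therefore ρ = 0.

Order ρ = 0.


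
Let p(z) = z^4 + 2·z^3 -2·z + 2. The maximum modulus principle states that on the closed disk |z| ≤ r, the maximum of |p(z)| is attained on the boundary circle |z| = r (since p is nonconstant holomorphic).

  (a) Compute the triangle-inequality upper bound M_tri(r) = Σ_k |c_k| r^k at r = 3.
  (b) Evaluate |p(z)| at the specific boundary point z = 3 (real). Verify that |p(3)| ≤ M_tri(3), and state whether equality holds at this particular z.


Coefficients: c_0 = 2, c_1 = -2, c_2 = 0, c_3 = 2, c_4 = 1. Radius r = 3.
Part (a). Triangle bound: M_tri(r) = Σ_k |c_k| r^k
  = |2|·3^0 + |-2|·3^1 + |0|·3^2 + |2|·3^3 + |1|·3^4
  = 2 + 6 + 0 + 54 + 81 = 143.
This bounds M(r) := max_{|z|=r} |p(z)| from above; equality holds iff all terms c_k z^k can be made to align in phase at a single z on |z|=r.
Part (b). At z = 3 (real, on the circle |z| = r):
  p(3) = (2)·3^0 + (-2)·3^1 + (0)·3^2 + (2)·3^3 + (1)·3^4 = 131.
  |p(3)| = 131.
Check: |p(3)| = 131 ≤ 143 = M_tri(3). ✓ Equality does not hold at z = 3 (the coefficients have mixed signs, so the terms do not all align in phase there).

M_tri(3) = 143; |p(3)| = 131; equality at z=3: no.


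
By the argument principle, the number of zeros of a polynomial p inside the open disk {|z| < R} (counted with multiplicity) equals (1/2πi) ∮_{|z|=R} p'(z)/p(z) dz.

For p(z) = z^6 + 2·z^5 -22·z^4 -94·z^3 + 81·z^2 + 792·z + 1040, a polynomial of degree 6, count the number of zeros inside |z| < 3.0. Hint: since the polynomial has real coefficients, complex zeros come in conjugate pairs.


The zeros of p are: (-3 + 2i), (-3 - 2i), 4, 4, (-2 + 1i), (-2 - 1i).
Their magnitudes are: 3.606, 3.606, 4, 4, 2.236, 2.236.
Zeros with |z| < R = 3.0: (-2 + 1i), (-2 - 1i).
Count = 2.
By the argument principle, (1/2πi) ∮_{|z|=R} p'(z)/p(z) dz equals exactly this count.

Number of zeros inside |z| < 3.0: 2.


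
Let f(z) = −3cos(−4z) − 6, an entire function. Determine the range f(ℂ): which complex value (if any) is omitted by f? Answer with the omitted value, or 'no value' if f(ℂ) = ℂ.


Little Picard bounds the complement of f(ℂ) to at most one point.
cos is entire and surjective onto ℂ: for every w ∈ ℂ, cos(ζ) = w has a solution ζ ∈ ℂ (e.g., via the complex inverse arccos). With ζ = −4z this gives z = ζ/(-4). Then -3·cos(−4z) takes every value in -3·ℂ = ℂ, and adding -6 is a bijection of ℂ. So f is surjective and omits no value. (Note: only on the real line is cos bounded by [−1, 1].)

Omitted value: no value.


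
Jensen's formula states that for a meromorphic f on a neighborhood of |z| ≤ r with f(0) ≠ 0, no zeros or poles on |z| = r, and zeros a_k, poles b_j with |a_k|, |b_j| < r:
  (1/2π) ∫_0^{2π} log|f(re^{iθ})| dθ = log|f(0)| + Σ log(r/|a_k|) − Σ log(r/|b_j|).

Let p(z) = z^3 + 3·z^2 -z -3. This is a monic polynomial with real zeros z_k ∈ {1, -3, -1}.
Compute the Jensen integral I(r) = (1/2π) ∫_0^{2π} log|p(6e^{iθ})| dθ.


Zeros: -3, -1, 1; r = 6.
Inside |z| < r: -3, -1, 1. Outside (|z| ≥ r): ∅.
p(0) = -3, so log|p(0)| = log(3) = 1.0986.
Apply Jensen: I(r) = log|p(0)| + Σ_k log(r/|z_k|), summed over zeros inside |z| < r.
  log(r/|z_k|) for z_k = 1: log(6/1) = 1.7918
  log(r/|z_k|) for z_k = -3: log(6/3) = 0.6931
  log(r/|z_k|) for z_k = -1: log(6/1) = 1.7918
Sum over inside zeros: 4.2767.
I(r) = log|p(0)| + (inside sum) = 1.0986 + 4.2767 = 5.3753.
Closed form (all zeros inside, monic): I(r) = n·log(r) = 3·log(6) = 5.3753. ✓

I(r) ≈ 5.3753.


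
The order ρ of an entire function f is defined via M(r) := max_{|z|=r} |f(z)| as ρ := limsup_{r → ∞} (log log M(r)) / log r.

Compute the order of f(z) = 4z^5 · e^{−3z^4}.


M(r) = max_{|z|=r} |4|·|z|^5·|e^{−3z^4}| = 4·r^5 · e^{3r^4} (the factors attain their maxima compatibly on |z|=r). Then log M(r) = log 4 + 5·log r + 3r^4, dominated by the last term, so log log M(r) ~ 4·log r. The polynomial factor 4z^5 contributes only a log r term and does not affect the order. ρ = 4.
Therefore ρ = 4.

Order ρ = 4.


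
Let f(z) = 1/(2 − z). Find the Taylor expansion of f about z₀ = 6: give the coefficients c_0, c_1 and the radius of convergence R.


Let w = z − z₀, so z = z₀ + w.
Then 2 − z = 2 − (z₀ + w) = (2 − z₀) − w = -4 − w.
f(z) = 1/(-4 − w) = (1/(-4)) · 1/(1 − w/(-4)) = Σ_{n≥0} w^n / (-4)^(n+1).
So c_n = 1/(-4)^(n+1):
  c_0 = 1/(-4)^1 = -1/4.
  c_1 = 1/(-4)^2 = 1/16.
The series is valid for |w/d| < 1, i.e. |z − z₀| < |d|.
Radius of convergence: R = |2 − z₀| = |-4| = 4 (distance from z₀ to the singularity z = 2).

c_0 = -1/4, c_1 = 1/16; R = 4.


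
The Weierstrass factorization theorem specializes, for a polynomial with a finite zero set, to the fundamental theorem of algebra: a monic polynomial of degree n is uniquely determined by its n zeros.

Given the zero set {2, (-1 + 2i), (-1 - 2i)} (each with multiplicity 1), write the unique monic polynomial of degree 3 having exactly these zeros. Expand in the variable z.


The polynomial is p(z) = ∏_{α ∈ S} (z − α), where S = {2, (-1 + 2i), (-1 - 2i)}.
Expanding the product yields: p(z) = z^3 + z -10.
Note conjugate pairs combine to real quadratics: (z − (-1+2i))(z − (-1−2i)) = z² + 2z + 5.
The resulting polynomial has degree 3 and real coefficients as required.

p(z) = z^3 + z -10.


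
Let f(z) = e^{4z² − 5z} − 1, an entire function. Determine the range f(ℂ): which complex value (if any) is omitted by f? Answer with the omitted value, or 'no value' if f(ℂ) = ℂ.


Little Picard bounds the complement of f(ℂ) to at most one point.
The exponent g(z) = 4z² − 5z is a nonconstant polynomial, hence surjective onto ℂ. So e^{g(z)} takes every value in {e^w : w ∈ ℂ} = ℂ ∖ {0}. Adding -1 shifts the range to ℂ ∖ {-1}. f omits exactly -1.

Omitted value: -1.


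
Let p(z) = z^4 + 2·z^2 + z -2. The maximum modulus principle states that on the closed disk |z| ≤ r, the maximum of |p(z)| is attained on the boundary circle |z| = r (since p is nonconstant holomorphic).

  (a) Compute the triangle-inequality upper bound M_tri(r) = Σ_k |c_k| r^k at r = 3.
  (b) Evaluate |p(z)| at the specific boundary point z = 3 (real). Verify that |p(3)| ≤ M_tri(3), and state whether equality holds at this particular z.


Coefficients: c_0 = -2, c_1 = 1, c_2 = 2, c_3 = 0, c_4 = 1. Radius r = 3.
Part (a). Triangle bound: M_tri(r) = Σ_k |c_k| r^k
  = |-2|·3^0 + |1|·3^1 + |2|·3^2 + |0|·3^3 + |1|·3^4
  = 2 + 3 + 18 + 0 + 81 = 104.
This bounds M(r) := max_{|z|=r} |p(z)| from above; equality holds iff all terms c_k z^k can be made to align in phase at a single z on |z|=r.
Part (b). At z = 3 (real, on the circle |z| = r):
  p(3) = (-2)·3^0 + (1)·3^1 + (2)·3^2 + (0)·3^3 + (1)·3^4 = 100.
  |p(3)| = 100.
Check: |p(3)| = 100 ≤ 104 = M_tri(3). ✓ Equality does not hold at z = 3 (the coefficients have mixed signs, so the terms do not all align in phase there).

M_tri(3) = 104; |p(3)| = 100; equality at z=3: no.


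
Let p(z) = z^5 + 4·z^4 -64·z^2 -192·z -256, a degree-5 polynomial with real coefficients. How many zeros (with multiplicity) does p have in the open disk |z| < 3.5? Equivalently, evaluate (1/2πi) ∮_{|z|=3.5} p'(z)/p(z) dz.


The zeros of p are: (-2 + 2i), (-2 - 2i), 4, (-2 + 2i), (-2 - 2i).
Their magnitudes are: 2.828, 2.828, 4, 2.828, 2.828.
Zeros with |z| < R = 3.5: (-2 + 2i), (-2 - 2i), (-2 + 2i), (-2 - 2i).
Count = 4.
By the argument principle, (1/2πi) ∮_{|z|=R} p'(z)/p(z) dz equals exactly this count.

Number of zeros inside |z| < 3.5: 4.


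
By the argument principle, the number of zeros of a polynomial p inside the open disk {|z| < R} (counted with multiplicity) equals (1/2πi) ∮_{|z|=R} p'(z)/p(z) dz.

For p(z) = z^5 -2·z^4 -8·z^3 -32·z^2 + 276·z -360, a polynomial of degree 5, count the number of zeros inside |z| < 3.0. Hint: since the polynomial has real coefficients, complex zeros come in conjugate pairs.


The zeros of p are: (3 + 1i), (3 - 1i), (-3 + 3i), (-3 - 3i), 2.
Their magnitudes are: 3.162, 3.162, 4.243, 4.243, 2.
Zeros with |z| < R = 3.0: 2.
Count = 1.
By the argument principle, (1/2πi) ∮_{|z|=R} p'(z)/p(z) dz equals exactly this count.

Number of zeros inside |z| < 3.0: 1.


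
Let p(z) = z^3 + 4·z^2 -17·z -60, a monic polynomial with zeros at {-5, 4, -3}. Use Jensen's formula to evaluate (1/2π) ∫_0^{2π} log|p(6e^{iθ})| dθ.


Zeros: -5, -3, 4; r = 6.
Inside |z| < r: -5, -3, 4. Outside (|z| ≥ r): ∅.
p(0) = -60, so log|p(0)| = log(60) = 4.0943.
Apply Jensen: I(r) = log|p(0)| + Σ_k log(r/|z_k|), summed over zeros inside |z| < r.
  log(r/|z_k|) for z_k = -5: log(6/5) = 0.1823
  log(r/|z_k|) for z_k = 4: log(6/4) = 0.4055
  log(r/|z_k|) for z_k = -3: log(6/3) = 0.6931
Sum over inside zeros: 1.2809.
I(r) = log|p(0)| + (inside sum) = 4.0943 + 1.2809 = 5.3753.
Closed form (all zeros inside, monic): I(r) = n·log(r) = 3·log(6) = 5.3753. ✓

I(r) ≈ 5.3753.


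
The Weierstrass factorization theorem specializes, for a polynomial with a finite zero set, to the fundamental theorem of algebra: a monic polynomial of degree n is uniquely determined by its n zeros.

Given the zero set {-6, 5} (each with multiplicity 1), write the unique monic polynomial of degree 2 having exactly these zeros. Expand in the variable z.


The polynomial is p(z) = ∏_{α ∈ S} (z − α), where S = {-6, 5}.
Expanding the product yields: p(z) = z^2 + z -30.
The resulting polynomial has degree 2 and real coefficients as required.

p(z) = z^2 + z -30.


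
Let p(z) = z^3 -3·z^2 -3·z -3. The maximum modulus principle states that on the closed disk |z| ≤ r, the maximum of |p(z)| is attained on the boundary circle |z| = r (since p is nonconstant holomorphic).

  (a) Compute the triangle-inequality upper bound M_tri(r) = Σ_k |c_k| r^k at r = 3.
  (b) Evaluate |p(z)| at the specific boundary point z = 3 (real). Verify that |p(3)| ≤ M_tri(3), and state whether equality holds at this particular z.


Coefficients: c_0 = -3, c_1 = -3, c_2 = -3, c_3 = 1. Radius r = 3.
Part (a). Triangle bound: M_tri(r) = Σ_k |c_k| r^k
  = |-3|·3^0 + |-3|·3^1 + |-3|·3^2 + |1|·3^3
  = 3 + 9 + 27 + 27 = 66.
This bounds M(r) := max_{|z|=r} |p(z)| from above; equality holds iff all terms c_k z^k can be made to align in phase at a single z on |z|=r.
Part (b). At z = 3 (real, on the circle |z| = r):
  p(3) = (-3)·3^0 + (-3)·3^1 + (-3)·3^2 + (1)·3^3 = -12.
  |p(3)| = 12.
Check: |p(3)| = 12 ≤ 66 = M_tri(3). ✓ Equality does not hold at z = 3 (the coefficients have mixed signs, so the terms do not all align in phase there).

M_tri(3) = 66; |p(3)| = 12; equality at z=3: no.


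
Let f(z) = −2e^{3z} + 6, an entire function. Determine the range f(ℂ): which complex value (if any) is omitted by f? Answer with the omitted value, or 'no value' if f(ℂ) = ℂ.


Little Picard bounds the complement of f(ℂ) to at most one point.
e^{3z} is never zero on ℂ, so -2·e^{3z} takes every value in ℂ ∖ {0}. Adding 6 shifts the range to ℂ ∖ {6}. Thus f omits exactly the value 6.

Omitted value: 6.


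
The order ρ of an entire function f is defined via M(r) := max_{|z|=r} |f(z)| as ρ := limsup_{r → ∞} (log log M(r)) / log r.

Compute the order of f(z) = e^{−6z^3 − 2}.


|e^{−6z^3 − 2}| = e^{Re(-6·z^3) + -2} ≤ e^{6|z|^3 + -2} = e^{6r^3 + -2} on |z| = r, so ρ ≤ 3. Choosing z on |z|=r so that -6·z^3 is real positive (always possible by picking arg z appropriately) gives |f(z)| = e^{6r^3 + -2}, matching the bound. The additive constant -2 does not affect log log M(r) ~ 3·log r. Hence ρ = 3.
Therefore ρ = 3.

Order ρ = 3.


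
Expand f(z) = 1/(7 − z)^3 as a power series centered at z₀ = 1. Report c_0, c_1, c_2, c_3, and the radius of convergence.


Let w = z − z₀, so z = z₀ + w.
Then 7 − z = 7 − (z₀ + w) = (7 − z₀) − w = 6 − w.
f(z) = 1/(6 − w)^3 = (1/(6)^3) · (1 − w/(6))^{−3}.
By the binomial series (1−u)^{−3} = Σ_{n≥0} C(n+2, 2) u^n for |u|<1, with u = w/(6):
  c_n = C(n+2, 2) / (6)^(n+3).
  c_0 = 1/(6)^3 = 1/216.
  c_1 = 3/(6)^4 = 1/432.
  c_2 = 6/(6)^5 = 1/1296.
  c_3 = 10/(6)^6 = 5/23328.
The series is valid for |w/d| < 1, i.e. |z − z₀| < |d|.
Radius of convergence: R = |7 − z₀| = |6| = 6 (distance from z₀ to the singularity z = 7).

c_0 = 1/216, c_1 = 1/432, c_2 = 1/1296, c_3 = 5/23328; R = 6.


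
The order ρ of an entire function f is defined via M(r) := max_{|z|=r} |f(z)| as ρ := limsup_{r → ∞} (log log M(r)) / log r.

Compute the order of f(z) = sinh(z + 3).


sinh(w) is a linear combination of e^{iw} and e^{−iw} (or e^w, e^{−w} in the hyperbolic case), so |sinh(w)| ≤ e^{|w|}. With w = z + 3, |w| ≤ 1|z| + 3 = 1r + 3 on |z| = r, giving M(r) ≤ e^{1r + 3}, so ρ ≤ 1. On a suitable ray (z = it for sin/cos; z = t for sinh/cosh, t real → ∞), |sinh(z + 3)| grows like e^{1|t|}/2, so ρ ≥ 1. Hence ρ = 1.
Therefore ρ = 1.

Order ρ = 1.


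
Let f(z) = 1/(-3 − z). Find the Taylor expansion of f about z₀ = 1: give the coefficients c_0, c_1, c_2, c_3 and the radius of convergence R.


Let w = z − z₀, so z = z₀ + w.
Then -3 − z = -3 − (z₀ + w) = (-3 − z₀) − w = -4 − w.
f(z) = 1/(-4 − w) = (1/(-4)) · 1/(1 − w/(-4)) = Σ_{n≥0} w^n / (-4)^(n+1).
So c_n = 1/(-4)^(n+1):
  c_0 = 1/(-4)^1 = -1/4.
  c_1 = 1/(-4)^2 = 1/16.
  c_2 = 1/(-4)^3 = -1/64.
  c_3 = 1/(-4)^4 = 1/256.
The series is valid for |w/d| < 1, i.e. |z − z₀| < |d|.
Radius of convergence: R = |-3 − z₀| = |-4| = 4 (distance from z₀ to the singularity z = -3).

c_0 = -1/4, c_1 = 1/16, c_2 = -1/64, c_3 = 1/256; R = 4.


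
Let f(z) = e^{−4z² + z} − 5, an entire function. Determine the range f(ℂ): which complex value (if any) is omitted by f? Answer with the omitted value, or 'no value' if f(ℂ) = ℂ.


Little Picard bounds the complement of f(ℂ) to at most one point.
The exponent g(z) = −4z² + z is a nonconstant polynomial, hence surjective onto ℂ. So e^{g(z)} takes every value in {e^w : w ∈ ℂ} = ℂ ∖ {0}. Adding -5 shifts the range to ℂ ∖ {-5}. f omits exactly -5.

Omitted value: -5.


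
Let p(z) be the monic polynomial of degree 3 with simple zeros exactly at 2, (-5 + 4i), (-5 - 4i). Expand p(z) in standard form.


The polynomial is p(z) = ∏_{α ∈ S} (z − α), where S = {2, (-5 + 4i), (-5 - 4i)}.
Expanding the product yields: p(z) = z^3 + 8·z^2 + 21·z -82.
Note conjugate pairs combine to real quadratics: (z − (-5+4i))(z − (-5−4i)) = z² + 10z + 41.
The resulting polynomial has degree 3 and real coefficients as required.

p(z) = z^3 + 8·z^2 + 21·z -82.


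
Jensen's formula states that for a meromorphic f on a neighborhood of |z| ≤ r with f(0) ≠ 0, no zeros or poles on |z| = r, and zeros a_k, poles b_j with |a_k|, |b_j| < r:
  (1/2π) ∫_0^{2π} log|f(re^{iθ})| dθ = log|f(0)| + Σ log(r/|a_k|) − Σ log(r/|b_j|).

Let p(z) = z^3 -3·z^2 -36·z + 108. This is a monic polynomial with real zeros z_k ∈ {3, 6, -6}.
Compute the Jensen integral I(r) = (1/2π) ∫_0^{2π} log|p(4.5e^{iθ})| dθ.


Zeros: -6, 3, 6; r = 4.5.
Inside |z| < r: 3. Outside (|z| ≥ r): -6, 6.
p(0) = 108, so log|p(0)| = log(108) = 4.6821.
Apply Jensen: I(r) = log|p(0)| + Σ_k log(r/|z_k|), summed over zeros inside |z| < r.
  log(r/|z_k|) for z_k = 3: log(4.5/3) = 0.4055
  Outside zeros (-6, 6) contribute nothing to the Jensen sum.
Sum over inside zeros: 0.4055.
I(r) = log|p(0)| + (inside sum) = 4.6821 + 0.4055 = 5.0876.
Note: since some zeros are outside |z| ≤ r, the simplified n·log(r) form does NOT apply — only the inside zeros contribute.

I(r) ≈ 5.0876.


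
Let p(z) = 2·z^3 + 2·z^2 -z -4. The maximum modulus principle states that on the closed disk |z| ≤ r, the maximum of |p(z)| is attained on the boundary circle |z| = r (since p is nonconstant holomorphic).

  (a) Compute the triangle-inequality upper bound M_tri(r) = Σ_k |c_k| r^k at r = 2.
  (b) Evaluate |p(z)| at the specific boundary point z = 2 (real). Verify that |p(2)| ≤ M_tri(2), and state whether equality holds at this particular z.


Coefficients: c_0 = -4, c_1 = -1, c_2 = 2, c_3 = 2. Radius r = 2.
Part (a). Triangle bound: M_tri(r) = Σ_k |c_k| r^k
  = |-4|·2^0 + |-1|·2^1 + |2|·2^2 + |2|·2^3
  = 4 + 2 + 8 + 16 = 30.
This bounds M(r) := max_{|z|=r} |p(z)| from above; equality holds iff all terms c_k z^k can be made to align in phase at a single z on |z|=r.
Part (b). At z = 2 (real, on the circle |z| = r):
  p(2) = (-4)·2^0 + (-1)·2^1 + (2)·2^2 + (2)·2^3 = 18.
  |p(2)| = 18.
Check: |p(2)| = 18 ≤ 30 = M_tri(2). ✓ Equality does not hold at z = 2 (the coefficients have mixed signs, so the terms do not all align in phase there).

M_tri(2) = 30; |p(2)| = 18; equality at z=2: no.


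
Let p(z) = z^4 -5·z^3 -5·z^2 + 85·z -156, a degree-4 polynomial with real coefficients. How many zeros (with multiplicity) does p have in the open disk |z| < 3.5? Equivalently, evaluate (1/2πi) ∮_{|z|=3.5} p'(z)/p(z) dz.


The zeros of p are: (3 + 2i), (3 - 2i), -4, 3.
Their magnitudes are: 3.606, 3.606, 4, 3.
Zeros with |z| < R = 3.5: 3.
Count = 1.
By the argument principle, (1/2πi) ∮_{|z|=R} p'(z)/p(z) dz equals exactly this count.

Number of zeros inside |z| < 3.5: 1.
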